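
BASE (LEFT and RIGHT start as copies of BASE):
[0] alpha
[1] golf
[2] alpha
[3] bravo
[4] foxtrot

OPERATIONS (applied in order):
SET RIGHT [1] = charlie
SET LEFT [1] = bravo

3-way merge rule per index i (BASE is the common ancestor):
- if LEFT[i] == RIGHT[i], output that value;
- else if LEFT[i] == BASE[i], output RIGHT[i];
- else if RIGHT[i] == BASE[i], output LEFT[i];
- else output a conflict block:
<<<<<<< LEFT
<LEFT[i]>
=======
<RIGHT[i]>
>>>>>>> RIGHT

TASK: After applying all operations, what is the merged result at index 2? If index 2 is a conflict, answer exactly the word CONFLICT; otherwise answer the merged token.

Answer: alpha

Derivation:
Final LEFT:  [alpha, bravo, alpha, bravo, foxtrot]
Final RIGHT: [alpha, charlie, alpha, bravo, foxtrot]
i=0: L=alpha R=alpha -> agree -> alpha
i=1: BASE=golf L=bravo R=charlie all differ -> CONFLICT
i=2: L=alpha R=alpha -> agree -> alpha
i=3: L=bravo R=bravo -> agree -> bravo
i=4: L=foxtrot R=foxtrot -> agree -> foxtrot
Index 2 -> alpha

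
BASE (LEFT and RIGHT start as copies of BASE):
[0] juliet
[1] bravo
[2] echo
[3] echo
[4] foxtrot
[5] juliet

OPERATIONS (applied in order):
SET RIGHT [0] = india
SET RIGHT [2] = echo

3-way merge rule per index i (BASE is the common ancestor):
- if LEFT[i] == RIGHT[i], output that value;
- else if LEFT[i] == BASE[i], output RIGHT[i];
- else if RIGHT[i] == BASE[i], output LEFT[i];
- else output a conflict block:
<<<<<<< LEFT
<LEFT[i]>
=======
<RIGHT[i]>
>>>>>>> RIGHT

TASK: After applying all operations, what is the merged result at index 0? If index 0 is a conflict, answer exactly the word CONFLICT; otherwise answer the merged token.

Answer: india

Derivation:
Final LEFT:  [juliet, bravo, echo, echo, foxtrot, juliet]
Final RIGHT: [india, bravo, echo, echo, foxtrot, juliet]
i=0: L=juliet=BASE, R=india -> take RIGHT -> india
i=1: L=bravo R=bravo -> agree -> bravo
i=2: L=echo R=echo -> agree -> echo
i=3: L=echo R=echo -> agree -> echo
i=4: L=foxtrot R=foxtrot -> agree -> foxtrot
i=5: L=juliet R=juliet -> agree -> juliet
Index 0 -> india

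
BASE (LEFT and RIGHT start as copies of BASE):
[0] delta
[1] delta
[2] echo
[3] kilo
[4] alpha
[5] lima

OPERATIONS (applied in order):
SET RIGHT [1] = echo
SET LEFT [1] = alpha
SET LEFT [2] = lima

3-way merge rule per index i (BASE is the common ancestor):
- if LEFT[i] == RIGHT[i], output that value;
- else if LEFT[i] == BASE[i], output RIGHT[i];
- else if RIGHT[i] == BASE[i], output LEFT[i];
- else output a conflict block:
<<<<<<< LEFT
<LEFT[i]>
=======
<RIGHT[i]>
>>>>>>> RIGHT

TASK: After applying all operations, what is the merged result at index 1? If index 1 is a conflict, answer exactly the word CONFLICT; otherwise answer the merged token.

Answer: CONFLICT

Derivation:
Final LEFT:  [delta, alpha, lima, kilo, alpha, lima]
Final RIGHT: [delta, echo, echo, kilo, alpha, lima]
i=0: L=delta R=delta -> agree -> delta
i=1: BASE=delta L=alpha R=echo all differ -> CONFLICT
i=2: L=lima, R=echo=BASE -> take LEFT -> lima
i=3: L=kilo R=kilo -> agree -> kilo
i=4: L=alpha R=alpha -> agree -> alpha
i=5: L=lima R=lima -> agree -> lima
Index 1 -> CONFLICT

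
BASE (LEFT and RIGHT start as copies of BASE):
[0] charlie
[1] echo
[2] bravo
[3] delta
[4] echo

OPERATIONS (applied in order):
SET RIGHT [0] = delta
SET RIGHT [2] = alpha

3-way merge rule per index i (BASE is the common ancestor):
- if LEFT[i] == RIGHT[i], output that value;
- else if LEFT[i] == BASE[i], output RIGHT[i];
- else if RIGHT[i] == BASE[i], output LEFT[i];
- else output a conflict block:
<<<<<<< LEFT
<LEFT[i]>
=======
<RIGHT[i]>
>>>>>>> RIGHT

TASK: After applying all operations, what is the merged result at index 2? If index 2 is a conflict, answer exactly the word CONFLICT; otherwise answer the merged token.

Final LEFT:  [charlie, echo, bravo, delta, echo]
Final RIGHT: [delta, echo, alpha, delta, echo]
i=0: L=charlie=BASE, R=delta -> take RIGHT -> delta
i=1: L=echo R=echo -> agree -> echo
i=2: L=bravo=BASE, R=alpha -> take RIGHT -> alpha
i=3: L=delta R=delta -> agree -> delta
i=4: L=echo R=echo -> agree -> echo
Index 2 -> alpha

Answer: alpha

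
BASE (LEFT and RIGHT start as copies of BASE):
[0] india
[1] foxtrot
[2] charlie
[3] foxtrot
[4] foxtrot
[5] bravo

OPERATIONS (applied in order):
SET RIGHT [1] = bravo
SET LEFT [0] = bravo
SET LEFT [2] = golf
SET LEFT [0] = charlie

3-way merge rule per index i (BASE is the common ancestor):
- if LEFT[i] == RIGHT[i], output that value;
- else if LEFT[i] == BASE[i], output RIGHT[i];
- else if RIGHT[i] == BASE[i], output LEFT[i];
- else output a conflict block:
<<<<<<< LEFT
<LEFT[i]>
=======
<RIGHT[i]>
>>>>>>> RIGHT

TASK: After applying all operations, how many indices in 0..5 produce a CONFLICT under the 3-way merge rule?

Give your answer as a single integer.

Answer: 0

Derivation:
Final LEFT:  [charlie, foxtrot, golf, foxtrot, foxtrot, bravo]
Final RIGHT: [india, bravo, charlie, foxtrot, foxtrot, bravo]
i=0: L=charlie, R=india=BASE -> take LEFT -> charlie
i=1: L=foxtrot=BASE, R=bravo -> take RIGHT -> bravo
i=2: L=golf, R=charlie=BASE -> take LEFT -> golf
i=3: L=foxtrot R=foxtrot -> agree -> foxtrot
i=4: L=foxtrot R=foxtrot -> agree -> foxtrot
i=5: L=bravo R=bravo -> agree -> bravo
Conflict count: 0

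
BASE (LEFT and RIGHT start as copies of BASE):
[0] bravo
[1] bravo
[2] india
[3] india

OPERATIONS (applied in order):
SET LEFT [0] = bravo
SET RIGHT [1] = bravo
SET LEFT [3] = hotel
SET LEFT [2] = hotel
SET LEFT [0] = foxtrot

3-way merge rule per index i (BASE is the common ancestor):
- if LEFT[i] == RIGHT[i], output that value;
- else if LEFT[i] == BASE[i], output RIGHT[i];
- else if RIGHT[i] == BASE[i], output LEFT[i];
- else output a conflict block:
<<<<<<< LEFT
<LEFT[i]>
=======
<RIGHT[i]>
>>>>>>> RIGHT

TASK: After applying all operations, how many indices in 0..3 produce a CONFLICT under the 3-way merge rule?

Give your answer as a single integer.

Final LEFT:  [foxtrot, bravo, hotel, hotel]
Final RIGHT: [bravo, bravo, india, india]
i=0: L=foxtrot, R=bravo=BASE -> take LEFT -> foxtrot
i=1: L=bravo R=bravo -> agree -> bravo
i=2: L=hotel, R=india=BASE -> take LEFT -> hotel
i=3: L=hotel, R=india=BASE -> take LEFT -> hotel
Conflict count: 0

Answer: 0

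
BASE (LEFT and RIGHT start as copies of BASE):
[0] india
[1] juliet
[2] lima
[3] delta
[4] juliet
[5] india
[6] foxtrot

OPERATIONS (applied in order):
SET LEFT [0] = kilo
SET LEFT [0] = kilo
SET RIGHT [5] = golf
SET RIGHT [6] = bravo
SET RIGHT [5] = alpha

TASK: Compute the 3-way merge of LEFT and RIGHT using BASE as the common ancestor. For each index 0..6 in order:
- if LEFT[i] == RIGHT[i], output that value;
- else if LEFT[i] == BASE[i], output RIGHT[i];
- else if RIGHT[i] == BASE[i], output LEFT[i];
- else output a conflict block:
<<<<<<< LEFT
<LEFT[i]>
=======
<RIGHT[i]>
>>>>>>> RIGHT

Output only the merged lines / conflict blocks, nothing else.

Answer: kilo
juliet
lima
delta
juliet
alpha
bravo

Derivation:
Final LEFT:  [kilo, juliet, lima, delta, juliet, india, foxtrot]
Final RIGHT: [india, juliet, lima, delta, juliet, alpha, bravo]
i=0: L=kilo, R=india=BASE -> take LEFT -> kilo
i=1: L=juliet R=juliet -> agree -> juliet
i=2: L=lima R=lima -> agree -> lima
i=3: L=delta R=delta -> agree -> delta
i=4: L=juliet R=juliet -> agree -> juliet
i=5: L=india=BASE, R=alpha -> take RIGHT -> alpha
i=6: L=foxtrot=BASE, R=bravo -> take RIGHT -> bravo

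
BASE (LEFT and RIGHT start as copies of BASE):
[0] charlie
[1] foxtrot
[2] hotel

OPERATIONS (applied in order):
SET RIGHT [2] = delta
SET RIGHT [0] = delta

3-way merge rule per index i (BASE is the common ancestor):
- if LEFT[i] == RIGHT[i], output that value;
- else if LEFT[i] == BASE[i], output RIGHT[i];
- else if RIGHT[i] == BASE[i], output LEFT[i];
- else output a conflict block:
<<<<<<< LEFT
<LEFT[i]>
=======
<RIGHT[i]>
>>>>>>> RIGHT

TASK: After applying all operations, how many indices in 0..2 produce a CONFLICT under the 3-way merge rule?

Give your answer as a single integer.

Answer: 0

Derivation:
Final LEFT:  [charlie, foxtrot, hotel]
Final RIGHT: [delta, foxtrot, delta]
i=0: L=charlie=BASE, R=delta -> take RIGHT -> delta
i=1: L=foxtrot R=foxtrot -> agree -> foxtrot
i=2: L=hotel=BASE, R=delta -> take RIGHT -> delta
Conflict count: 0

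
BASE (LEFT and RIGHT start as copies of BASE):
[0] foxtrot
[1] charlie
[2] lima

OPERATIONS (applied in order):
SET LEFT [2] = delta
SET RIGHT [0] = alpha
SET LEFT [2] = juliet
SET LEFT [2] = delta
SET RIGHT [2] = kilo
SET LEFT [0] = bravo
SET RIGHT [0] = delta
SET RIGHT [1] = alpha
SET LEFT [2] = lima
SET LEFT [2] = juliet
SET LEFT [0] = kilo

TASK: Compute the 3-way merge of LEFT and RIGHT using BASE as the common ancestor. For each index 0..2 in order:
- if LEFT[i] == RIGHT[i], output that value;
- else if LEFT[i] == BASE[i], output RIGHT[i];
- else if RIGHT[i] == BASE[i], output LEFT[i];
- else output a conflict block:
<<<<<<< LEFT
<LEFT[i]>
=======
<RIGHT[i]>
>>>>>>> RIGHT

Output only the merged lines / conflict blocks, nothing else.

Final LEFT:  [kilo, charlie, juliet]
Final RIGHT: [delta, alpha, kilo]
i=0: BASE=foxtrot L=kilo R=delta all differ -> CONFLICT
i=1: L=charlie=BASE, R=alpha -> take RIGHT -> alpha
i=2: BASE=lima L=juliet R=kilo all differ -> CONFLICT

Answer: <<<<<<< LEFT
kilo
=======
delta
>>>>>>> RIGHT
alpha
<<<<<<< LEFT
juliet
=======
kilo
>>>>>>> RIGHT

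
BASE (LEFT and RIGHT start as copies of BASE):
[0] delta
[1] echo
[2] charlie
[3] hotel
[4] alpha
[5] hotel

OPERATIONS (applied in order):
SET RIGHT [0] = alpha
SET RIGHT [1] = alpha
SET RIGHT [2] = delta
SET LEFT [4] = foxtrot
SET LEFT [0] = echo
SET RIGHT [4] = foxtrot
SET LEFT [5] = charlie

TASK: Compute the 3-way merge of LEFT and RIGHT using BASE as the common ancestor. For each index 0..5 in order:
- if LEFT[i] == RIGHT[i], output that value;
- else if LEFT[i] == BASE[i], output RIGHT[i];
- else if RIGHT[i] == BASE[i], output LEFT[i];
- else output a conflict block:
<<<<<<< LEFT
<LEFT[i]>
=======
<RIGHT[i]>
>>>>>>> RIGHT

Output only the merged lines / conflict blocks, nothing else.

Answer: <<<<<<< LEFT
echo
=======
alpha
>>>>>>> RIGHT
alpha
delta
hotel
foxtrot
charlie

Derivation:
Final LEFT:  [echo, echo, charlie, hotel, foxtrot, charlie]
Final RIGHT: [alpha, alpha, delta, hotel, foxtrot, hotel]
i=0: BASE=delta L=echo R=alpha all differ -> CONFLICT
i=1: L=echo=BASE, R=alpha -> take RIGHT -> alpha
i=2: L=charlie=BASE, R=delta -> take RIGHT -> delta
i=3: L=hotel R=hotel -> agree -> hotel
i=4: L=foxtrot R=foxtrot -> agree -> foxtrot
i=5: L=charlie, R=hotel=BASE -> take LEFT -> charlie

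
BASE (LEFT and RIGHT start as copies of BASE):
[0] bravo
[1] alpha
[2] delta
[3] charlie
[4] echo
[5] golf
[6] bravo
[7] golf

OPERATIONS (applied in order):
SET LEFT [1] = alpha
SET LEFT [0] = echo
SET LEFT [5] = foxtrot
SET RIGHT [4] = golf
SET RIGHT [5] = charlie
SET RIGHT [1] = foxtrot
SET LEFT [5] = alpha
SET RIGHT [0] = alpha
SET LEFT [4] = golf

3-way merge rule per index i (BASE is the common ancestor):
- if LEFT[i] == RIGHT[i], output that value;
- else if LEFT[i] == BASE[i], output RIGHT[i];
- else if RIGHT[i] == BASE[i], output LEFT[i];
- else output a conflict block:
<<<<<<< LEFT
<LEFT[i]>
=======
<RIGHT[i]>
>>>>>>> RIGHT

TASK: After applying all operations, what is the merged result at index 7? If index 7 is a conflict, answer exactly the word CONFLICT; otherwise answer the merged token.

Final LEFT:  [echo, alpha, delta, charlie, golf, alpha, bravo, golf]
Final RIGHT: [alpha, foxtrot, delta, charlie, golf, charlie, bravo, golf]
i=0: BASE=bravo L=echo R=alpha all differ -> CONFLICT
i=1: L=alpha=BASE, R=foxtrot -> take RIGHT -> foxtrot
i=2: L=delta R=delta -> agree -> delta
i=3: L=charlie R=charlie -> agree -> charlie
i=4: L=golf R=golf -> agree -> golf
i=5: BASE=golf L=alpha R=charlie all differ -> CONFLICT
i=6: L=bravo R=bravo -> agree -> bravo
i=7: L=golf R=golf -> agree -> golf
Index 7 -> golf

Answer: golf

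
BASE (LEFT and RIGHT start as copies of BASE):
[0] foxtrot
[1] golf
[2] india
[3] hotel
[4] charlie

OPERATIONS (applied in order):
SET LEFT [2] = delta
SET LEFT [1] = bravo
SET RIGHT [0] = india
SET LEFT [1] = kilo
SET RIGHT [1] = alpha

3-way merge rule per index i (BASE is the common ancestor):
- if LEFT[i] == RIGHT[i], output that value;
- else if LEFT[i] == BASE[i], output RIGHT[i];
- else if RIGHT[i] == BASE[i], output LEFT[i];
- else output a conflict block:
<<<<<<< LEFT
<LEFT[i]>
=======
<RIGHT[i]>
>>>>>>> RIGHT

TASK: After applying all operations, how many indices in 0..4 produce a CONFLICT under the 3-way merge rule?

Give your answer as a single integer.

Answer: 1

Derivation:
Final LEFT:  [foxtrot, kilo, delta, hotel, charlie]
Final RIGHT: [india, alpha, india, hotel, charlie]
i=0: L=foxtrot=BASE, R=india -> take RIGHT -> india
i=1: BASE=golf L=kilo R=alpha all differ -> CONFLICT
i=2: L=delta, R=india=BASE -> take LEFT -> delta
i=3: L=hotel R=hotel -> agree -> hotel
i=4: L=charlie R=charlie -> agree -> charlie
Conflict count: 1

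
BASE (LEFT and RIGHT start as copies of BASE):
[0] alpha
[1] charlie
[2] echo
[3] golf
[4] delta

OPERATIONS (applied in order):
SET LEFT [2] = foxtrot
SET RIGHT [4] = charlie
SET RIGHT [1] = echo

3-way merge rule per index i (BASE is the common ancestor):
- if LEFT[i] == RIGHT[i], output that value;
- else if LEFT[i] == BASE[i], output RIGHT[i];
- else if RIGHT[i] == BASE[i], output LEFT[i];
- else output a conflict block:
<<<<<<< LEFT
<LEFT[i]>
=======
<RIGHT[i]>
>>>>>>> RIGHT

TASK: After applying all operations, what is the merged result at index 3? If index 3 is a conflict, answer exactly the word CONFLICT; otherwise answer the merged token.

Final LEFT:  [alpha, charlie, foxtrot, golf, delta]
Final RIGHT: [alpha, echo, echo, golf, charlie]
i=0: L=alpha R=alpha -> agree -> alpha
i=1: L=charlie=BASE, R=echo -> take RIGHT -> echo
i=2: L=foxtrot, R=echo=BASE -> take LEFT -> foxtrot
i=3: L=golf R=golf -> agree -> golf
i=4: L=delta=BASE, R=charlie -> take RIGHT -> charlie
Index 3 -> golf

Answer: golf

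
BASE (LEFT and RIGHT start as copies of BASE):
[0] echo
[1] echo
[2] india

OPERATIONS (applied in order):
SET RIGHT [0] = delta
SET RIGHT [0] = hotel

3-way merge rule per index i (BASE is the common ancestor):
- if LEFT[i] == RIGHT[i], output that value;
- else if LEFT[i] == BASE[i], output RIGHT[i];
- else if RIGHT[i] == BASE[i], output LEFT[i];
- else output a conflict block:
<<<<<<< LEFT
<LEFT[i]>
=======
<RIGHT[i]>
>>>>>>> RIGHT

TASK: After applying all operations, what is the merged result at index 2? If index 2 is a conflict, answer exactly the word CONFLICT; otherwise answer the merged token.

Answer: india

Derivation:
Final LEFT:  [echo, echo, india]
Final RIGHT: [hotel, echo, india]
i=0: L=echo=BASE, R=hotel -> take RIGHT -> hotel
i=1: L=echo R=echo -> agree -> echo
i=2: L=india R=india -> agree -> india
Index 2 -> india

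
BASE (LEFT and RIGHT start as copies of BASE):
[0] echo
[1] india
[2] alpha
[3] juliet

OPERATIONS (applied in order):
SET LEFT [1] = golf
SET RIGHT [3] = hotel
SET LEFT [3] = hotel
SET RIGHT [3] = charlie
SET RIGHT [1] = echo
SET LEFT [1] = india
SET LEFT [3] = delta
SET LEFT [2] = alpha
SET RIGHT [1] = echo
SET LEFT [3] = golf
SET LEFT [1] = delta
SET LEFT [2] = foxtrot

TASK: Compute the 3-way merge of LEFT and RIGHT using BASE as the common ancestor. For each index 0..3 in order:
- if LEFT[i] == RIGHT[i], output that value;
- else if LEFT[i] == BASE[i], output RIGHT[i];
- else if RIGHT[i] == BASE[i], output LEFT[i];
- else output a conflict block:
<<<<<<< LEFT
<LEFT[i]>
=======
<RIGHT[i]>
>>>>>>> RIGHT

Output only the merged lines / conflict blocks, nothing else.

Final LEFT:  [echo, delta, foxtrot, golf]
Final RIGHT: [echo, echo, alpha, charlie]
i=0: L=echo R=echo -> agree -> echo
i=1: BASE=india L=delta R=echo all differ -> CONFLICT
i=2: L=foxtrot, R=alpha=BASE -> take LEFT -> foxtrot
i=3: BASE=juliet L=golf R=charlie all differ -> CONFLICT

Answer: echo
<<<<<<< LEFT
delta
=======
echo
>>>>>>> RIGHT
foxtrot
<<<<<<< LEFT
golf
=======
charlie
>>>>>>> RIGHT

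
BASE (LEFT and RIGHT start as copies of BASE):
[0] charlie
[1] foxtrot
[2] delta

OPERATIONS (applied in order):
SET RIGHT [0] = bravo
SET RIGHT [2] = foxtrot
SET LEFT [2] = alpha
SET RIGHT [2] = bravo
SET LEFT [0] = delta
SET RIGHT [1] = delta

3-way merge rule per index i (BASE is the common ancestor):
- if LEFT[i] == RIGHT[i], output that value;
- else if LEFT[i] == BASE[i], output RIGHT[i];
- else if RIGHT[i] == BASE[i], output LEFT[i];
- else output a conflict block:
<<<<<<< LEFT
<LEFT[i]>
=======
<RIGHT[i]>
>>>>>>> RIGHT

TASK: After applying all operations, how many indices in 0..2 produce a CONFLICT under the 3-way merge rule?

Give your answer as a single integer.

Answer: 2

Derivation:
Final LEFT:  [delta, foxtrot, alpha]
Final RIGHT: [bravo, delta, bravo]
i=0: BASE=charlie L=delta R=bravo all differ -> CONFLICT
i=1: L=foxtrot=BASE, R=delta -> take RIGHT -> delta
i=2: BASE=delta L=alpha R=bravo all differ -> CONFLICT
Conflict count: 2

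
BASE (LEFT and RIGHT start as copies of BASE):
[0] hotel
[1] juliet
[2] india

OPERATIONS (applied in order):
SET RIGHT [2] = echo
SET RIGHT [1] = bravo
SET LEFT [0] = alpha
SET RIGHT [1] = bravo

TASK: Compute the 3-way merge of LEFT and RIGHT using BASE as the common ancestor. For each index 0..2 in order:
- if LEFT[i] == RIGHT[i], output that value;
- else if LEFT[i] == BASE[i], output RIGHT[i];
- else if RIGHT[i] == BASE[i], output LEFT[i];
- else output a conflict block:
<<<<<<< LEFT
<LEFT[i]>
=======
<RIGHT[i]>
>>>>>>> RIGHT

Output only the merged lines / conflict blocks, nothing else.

Final LEFT:  [alpha, juliet, india]
Final RIGHT: [hotel, bravo, echo]
i=0: L=alpha, R=hotel=BASE -> take LEFT -> alpha
i=1: L=juliet=BASE, R=bravo -> take RIGHT -> bravo
i=2: L=india=BASE, R=echo -> take RIGHT -> echo

Answer: alpha
bravo
echo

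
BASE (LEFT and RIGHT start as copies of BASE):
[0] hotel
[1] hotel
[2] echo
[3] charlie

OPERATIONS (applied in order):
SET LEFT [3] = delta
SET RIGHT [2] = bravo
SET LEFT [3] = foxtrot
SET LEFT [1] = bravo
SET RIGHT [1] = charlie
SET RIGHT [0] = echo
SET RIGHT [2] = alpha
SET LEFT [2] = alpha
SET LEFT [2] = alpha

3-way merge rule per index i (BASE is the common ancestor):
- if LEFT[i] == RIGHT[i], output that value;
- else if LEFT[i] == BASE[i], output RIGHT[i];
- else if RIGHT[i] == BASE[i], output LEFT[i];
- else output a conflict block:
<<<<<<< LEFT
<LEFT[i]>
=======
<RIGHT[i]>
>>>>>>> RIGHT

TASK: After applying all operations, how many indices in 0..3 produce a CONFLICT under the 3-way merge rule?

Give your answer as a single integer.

Final LEFT:  [hotel, bravo, alpha, foxtrot]
Final RIGHT: [echo, charlie, alpha, charlie]
i=0: L=hotel=BASE, R=echo -> take RIGHT -> echo
i=1: BASE=hotel L=bravo R=charlie all differ -> CONFLICT
i=2: L=alpha R=alpha -> agree -> alpha
i=3: L=foxtrot, R=charlie=BASE -> take LEFT -> foxtrot
Conflict count: 1

Answer: 1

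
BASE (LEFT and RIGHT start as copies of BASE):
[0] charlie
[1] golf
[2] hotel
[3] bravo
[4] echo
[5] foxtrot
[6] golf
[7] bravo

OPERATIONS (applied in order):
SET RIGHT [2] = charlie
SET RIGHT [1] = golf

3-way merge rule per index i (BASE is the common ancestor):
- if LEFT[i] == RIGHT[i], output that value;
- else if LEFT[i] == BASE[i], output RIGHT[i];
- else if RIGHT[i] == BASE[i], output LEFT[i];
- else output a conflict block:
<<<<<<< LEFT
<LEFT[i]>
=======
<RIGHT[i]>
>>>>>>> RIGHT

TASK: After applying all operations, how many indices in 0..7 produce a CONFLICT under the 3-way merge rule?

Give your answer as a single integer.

Final LEFT:  [charlie, golf, hotel, bravo, echo, foxtrot, golf, bravo]
Final RIGHT: [charlie, golf, charlie, bravo, echo, foxtrot, golf, bravo]
i=0: L=charlie R=charlie -> agree -> charlie
i=1: L=golf R=golf -> agree -> golf
i=2: L=hotel=BASE, R=charlie -> take RIGHT -> charlie
i=3: L=bravo R=bravo -> agree -> bravo
i=4: L=echo R=echo -> agree -> echo
i=5: L=foxtrot R=foxtrot -> agree -> foxtrot
i=6: L=golf R=golf -> agree -> golf
i=7: L=bravo R=bravo -> agree -> bravo
Conflict count: 0

Answer: 0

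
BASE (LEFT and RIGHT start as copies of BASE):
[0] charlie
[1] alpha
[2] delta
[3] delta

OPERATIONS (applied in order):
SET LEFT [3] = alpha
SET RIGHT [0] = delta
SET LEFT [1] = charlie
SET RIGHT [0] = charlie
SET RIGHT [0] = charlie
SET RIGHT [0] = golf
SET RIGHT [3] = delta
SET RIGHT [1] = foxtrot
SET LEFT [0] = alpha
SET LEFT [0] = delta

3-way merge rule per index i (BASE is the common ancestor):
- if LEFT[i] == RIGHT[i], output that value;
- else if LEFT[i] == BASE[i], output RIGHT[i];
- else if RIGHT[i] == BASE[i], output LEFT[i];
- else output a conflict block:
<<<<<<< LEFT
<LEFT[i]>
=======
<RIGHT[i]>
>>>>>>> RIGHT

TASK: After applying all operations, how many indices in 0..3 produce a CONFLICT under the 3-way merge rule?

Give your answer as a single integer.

Final LEFT:  [delta, charlie, delta, alpha]
Final RIGHT: [golf, foxtrot, delta, delta]
i=0: BASE=charlie L=delta R=golf all differ -> CONFLICT
i=1: BASE=alpha L=charlie R=foxtrot all differ -> CONFLICT
i=2: L=delta R=delta -> agree -> delta
i=3: L=alpha, R=delta=BASE -> take LEFT -> alpha
Conflict count: 2

Answer: 2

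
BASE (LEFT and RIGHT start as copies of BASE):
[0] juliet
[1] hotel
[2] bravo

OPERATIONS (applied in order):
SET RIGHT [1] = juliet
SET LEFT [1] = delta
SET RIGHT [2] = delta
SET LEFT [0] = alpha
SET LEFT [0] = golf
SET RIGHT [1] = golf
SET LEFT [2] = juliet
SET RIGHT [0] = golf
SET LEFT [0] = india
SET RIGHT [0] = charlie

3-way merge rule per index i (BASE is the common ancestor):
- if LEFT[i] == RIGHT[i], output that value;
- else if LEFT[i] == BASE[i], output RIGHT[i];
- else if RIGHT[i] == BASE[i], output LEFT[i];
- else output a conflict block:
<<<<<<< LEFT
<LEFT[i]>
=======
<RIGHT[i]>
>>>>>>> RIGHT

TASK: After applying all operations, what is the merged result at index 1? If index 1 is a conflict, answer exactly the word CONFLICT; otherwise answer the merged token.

Final LEFT:  [india, delta, juliet]
Final RIGHT: [charlie, golf, delta]
i=0: BASE=juliet L=india R=charlie all differ -> CONFLICT
i=1: BASE=hotel L=delta R=golf all differ -> CONFLICT
i=2: BASE=bravo L=juliet R=delta all differ -> CONFLICT
Index 1 -> CONFLICT

Answer: CONFLICT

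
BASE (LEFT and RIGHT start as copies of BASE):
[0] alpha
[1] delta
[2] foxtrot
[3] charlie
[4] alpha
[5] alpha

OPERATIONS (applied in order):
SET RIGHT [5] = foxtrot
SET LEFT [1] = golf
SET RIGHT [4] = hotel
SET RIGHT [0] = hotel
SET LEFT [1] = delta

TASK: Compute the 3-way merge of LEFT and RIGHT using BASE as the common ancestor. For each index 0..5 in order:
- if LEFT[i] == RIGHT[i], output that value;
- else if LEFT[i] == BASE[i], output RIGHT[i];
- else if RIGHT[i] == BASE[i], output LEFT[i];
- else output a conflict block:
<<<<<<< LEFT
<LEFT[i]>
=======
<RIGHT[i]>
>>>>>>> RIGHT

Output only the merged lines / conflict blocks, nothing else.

Final LEFT:  [alpha, delta, foxtrot, charlie, alpha, alpha]
Final RIGHT: [hotel, delta, foxtrot, charlie, hotel, foxtrot]
i=0: L=alpha=BASE, R=hotel -> take RIGHT -> hotel
i=1: L=delta R=delta -> agree -> delta
i=2: L=foxtrot R=foxtrot -> agree -> foxtrot
i=3: L=charlie R=charlie -> agree -> charlie
i=4: L=alpha=BASE, R=hotel -> take RIGHT -> hotel
i=5: L=alpha=BASE, R=foxtrot -> take RIGHT -> foxtrot

Answer: hotel
delta
foxtrot
charlie
hotel
foxtrot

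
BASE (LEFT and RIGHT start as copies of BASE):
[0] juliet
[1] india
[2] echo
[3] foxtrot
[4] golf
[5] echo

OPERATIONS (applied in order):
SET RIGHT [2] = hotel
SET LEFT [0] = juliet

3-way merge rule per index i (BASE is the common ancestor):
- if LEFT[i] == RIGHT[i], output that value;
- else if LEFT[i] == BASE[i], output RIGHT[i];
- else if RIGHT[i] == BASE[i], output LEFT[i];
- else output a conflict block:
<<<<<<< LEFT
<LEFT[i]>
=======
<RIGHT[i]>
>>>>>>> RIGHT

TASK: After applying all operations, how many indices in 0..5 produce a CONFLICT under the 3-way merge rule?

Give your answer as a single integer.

Answer: 0

Derivation:
Final LEFT:  [juliet, india, echo, foxtrot, golf, echo]
Final RIGHT: [juliet, india, hotel, foxtrot, golf, echo]
i=0: L=juliet R=juliet -> agree -> juliet
i=1: L=india R=india -> agree -> india
i=2: L=echo=BASE, R=hotel -> take RIGHT -> hotel
i=3: L=foxtrot R=foxtrot -> agree -> foxtrot
i=4: L=golf R=golf -> agree -> golf
i=5: L=echo R=echo -> agree -> echo
Conflict count: 0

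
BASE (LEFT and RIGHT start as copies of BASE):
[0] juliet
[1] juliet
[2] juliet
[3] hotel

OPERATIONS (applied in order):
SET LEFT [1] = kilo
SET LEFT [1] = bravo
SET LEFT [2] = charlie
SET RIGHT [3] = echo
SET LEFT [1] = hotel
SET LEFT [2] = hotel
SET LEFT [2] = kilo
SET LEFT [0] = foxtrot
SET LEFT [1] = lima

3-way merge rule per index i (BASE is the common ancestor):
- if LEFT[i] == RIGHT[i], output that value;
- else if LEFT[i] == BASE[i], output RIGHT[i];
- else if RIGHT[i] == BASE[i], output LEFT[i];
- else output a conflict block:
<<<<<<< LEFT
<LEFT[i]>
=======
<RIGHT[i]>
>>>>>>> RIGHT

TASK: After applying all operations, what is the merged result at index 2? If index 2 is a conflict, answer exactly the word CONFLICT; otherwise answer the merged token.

Answer: kilo

Derivation:
Final LEFT:  [foxtrot, lima, kilo, hotel]
Final RIGHT: [juliet, juliet, juliet, echo]
i=0: L=foxtrot, R=juliet=BASE -> take LEFT -> foxtrot
i=1: L=lima, R=juliet=BASE -> take LEFT -> lima
i=2: L=kilo, R=juliet=BASE -> take LEFT -> kilo
i=3: L=hotel=BASE, R=echo -> take RIGHT -> echo
Index 2 -> kilo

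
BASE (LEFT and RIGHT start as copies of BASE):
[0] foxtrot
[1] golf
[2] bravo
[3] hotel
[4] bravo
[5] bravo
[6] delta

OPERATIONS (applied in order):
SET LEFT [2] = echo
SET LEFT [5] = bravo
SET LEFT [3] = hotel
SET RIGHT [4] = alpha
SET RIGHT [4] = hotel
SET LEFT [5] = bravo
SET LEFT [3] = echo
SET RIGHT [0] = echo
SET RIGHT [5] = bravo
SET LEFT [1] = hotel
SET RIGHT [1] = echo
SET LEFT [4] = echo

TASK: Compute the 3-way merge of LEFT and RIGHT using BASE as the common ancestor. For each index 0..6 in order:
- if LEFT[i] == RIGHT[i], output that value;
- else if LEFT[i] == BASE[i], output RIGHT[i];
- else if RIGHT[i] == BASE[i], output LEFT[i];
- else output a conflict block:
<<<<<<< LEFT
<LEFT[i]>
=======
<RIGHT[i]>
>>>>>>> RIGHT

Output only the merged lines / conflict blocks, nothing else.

Answer: echo
<<<<<<< LEFT
hotel
=======
echo
>>>>>>> RIGHT
echo
echo
<<<<<<< LEFT
echo
=======
hotel
>>>>>>> RIGHT
bravo
delta

Derivation:
Final LEFT:  [foxtrot, hotel, echo, echo, echo, bravo, delta]
Final RIGHT: [echo, echo, bravo, hotel, hotel, bravo, delta]
i=0: L=foxtrot=BASE, R=echo -> take RIGHT -> echo
i=1: BASE=golf L=hotel R=echo all differ -> CONFLICT
i=2: L=echo, R=bravo=BASE -> take LEFT -> echo
i=3: L=echo, R=hotel=BASE -> take LEFT -> echo
i=4: BASE=bravo L=echo R=hotel all differ -> CONFLICT
i=5: L=bravo R=bravo -> agree -> bravo
i=6: L=delta R=delta -> agree -> delta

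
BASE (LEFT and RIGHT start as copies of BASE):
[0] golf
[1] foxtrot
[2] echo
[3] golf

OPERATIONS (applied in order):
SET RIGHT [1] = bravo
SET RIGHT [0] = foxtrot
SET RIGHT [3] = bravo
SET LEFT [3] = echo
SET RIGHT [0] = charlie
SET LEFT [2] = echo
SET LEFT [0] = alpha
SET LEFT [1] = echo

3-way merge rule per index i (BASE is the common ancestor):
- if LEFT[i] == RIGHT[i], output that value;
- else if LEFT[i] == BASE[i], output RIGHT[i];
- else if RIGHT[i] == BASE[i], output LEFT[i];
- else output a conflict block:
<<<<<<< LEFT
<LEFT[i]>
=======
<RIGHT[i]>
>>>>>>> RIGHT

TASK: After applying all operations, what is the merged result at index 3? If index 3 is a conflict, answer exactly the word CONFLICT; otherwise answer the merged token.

Answer: CONFLICT

Derivation:
Final LEFT:  [alpha, echo, echo, echo]
Final RIGHT: [charlie, bravo, echo, bravo]
i=0: BASE=golf L=alpha R=charlie all differ -> CONFLICT
i=1: BASE=foxtrot L=echo R=bravo all differ -> CONFLICT
i=2: L=echo R=echo -> agree -> echo
i=3: BASE=golf L=echo R=bravo all differ -> CONFLICT
Index 3 -> CONFLICT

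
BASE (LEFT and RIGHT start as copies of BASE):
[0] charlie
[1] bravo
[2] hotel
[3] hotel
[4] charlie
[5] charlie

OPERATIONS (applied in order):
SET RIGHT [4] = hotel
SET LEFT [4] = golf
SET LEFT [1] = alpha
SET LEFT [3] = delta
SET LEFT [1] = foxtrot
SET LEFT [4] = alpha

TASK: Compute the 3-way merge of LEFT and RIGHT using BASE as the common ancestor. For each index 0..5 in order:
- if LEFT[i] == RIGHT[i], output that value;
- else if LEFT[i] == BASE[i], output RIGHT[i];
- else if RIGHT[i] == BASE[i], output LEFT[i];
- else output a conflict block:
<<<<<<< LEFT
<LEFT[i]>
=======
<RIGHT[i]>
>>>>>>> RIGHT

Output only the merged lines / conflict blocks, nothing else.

Answer: charlie
foxtrot
hotel
delta
<<<<<<< LEFT
alpha
=======
hotel
>>>>>>> RIGHT
charlie

Derivation:
Final LEFT:  [charlie, foxtrot, hotel, delta, alpha, charlie]
Final RIGHT: [charlie, bravo, hotel, hotel, hotel, charlie]
i=0: L=charlie R=charlie -> agree -> charlie
i=1: L=foxtrot, R=bravo=BASE -> take LEFT -> foxtrot
i=2: L=hotel R=hotel -> agree -> hotel
i=3: L=delta, R=hotel=BASE -> take LEFT -> delta
i=4: BASE=charlie L=alpha R=hotel all differ -> CONFLICT
i=5: L=charlie R=charlie -> agree -> charlie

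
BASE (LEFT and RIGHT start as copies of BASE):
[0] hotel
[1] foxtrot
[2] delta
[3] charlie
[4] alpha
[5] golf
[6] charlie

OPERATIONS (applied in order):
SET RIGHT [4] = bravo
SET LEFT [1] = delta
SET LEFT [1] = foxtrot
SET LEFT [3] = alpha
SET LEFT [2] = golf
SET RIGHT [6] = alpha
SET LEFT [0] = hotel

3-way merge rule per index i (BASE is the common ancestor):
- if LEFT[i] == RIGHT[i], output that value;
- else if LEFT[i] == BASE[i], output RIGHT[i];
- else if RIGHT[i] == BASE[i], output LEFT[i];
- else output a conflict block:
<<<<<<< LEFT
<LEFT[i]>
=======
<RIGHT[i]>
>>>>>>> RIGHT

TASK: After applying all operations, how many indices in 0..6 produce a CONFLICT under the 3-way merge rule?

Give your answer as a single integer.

Answer: 0

Derivation:
Final LEFT:  [hotel, foxtrot, golf, alpha, alpha, golf, charlie]
Final RIGHT: [hotel, foxtrot, delta, charlie, bravo, golf, alpha]
i=0: L=hotel R=hotel -> agree -> hotel
i=1: L=foxtrot R=foxtrot -> agree -> foxtrot
i=2: L=golf, R=delta=BASE -> take LEFT -> golf
i=3: L=alpha, R=charlie=BASE -> take LEFT -> alpha
i=4: L=alpha=BASE, R=bravo -> take RIGHT -> bravo
i=5: L=golf R=golf -> agree -> golf
i=6: L=charlie=BASE, R=alpha -> take RIGHT -> alpha
Conflict count: 0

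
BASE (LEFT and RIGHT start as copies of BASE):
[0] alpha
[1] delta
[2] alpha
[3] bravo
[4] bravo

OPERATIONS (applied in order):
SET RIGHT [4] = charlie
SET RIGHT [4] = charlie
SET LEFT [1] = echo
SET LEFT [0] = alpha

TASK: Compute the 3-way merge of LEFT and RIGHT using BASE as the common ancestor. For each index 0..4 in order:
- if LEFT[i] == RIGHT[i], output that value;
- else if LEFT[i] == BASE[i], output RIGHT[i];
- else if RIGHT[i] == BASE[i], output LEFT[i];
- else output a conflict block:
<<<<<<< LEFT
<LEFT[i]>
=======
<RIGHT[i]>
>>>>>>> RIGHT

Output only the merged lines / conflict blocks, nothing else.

Final LEFT:  [alpha, echo, alpha, bravo, bravo]
Final RIGHT: [alpha, delta, alpha, bravo, charlie]
i=0: L=alpha R=alpha -> agree -> alpha
i=1: L=echo, R=delta=BASE -> take LEFT -> echo
i=2: L=alpha R=alpha -> agree -> alpha
i=3: L=bravo R=bravo -> agree -> bravo
i=4: L=bravo=BASE, R=charlie -> take RIGHT -> charlie

Answer: alpha
echo
alpha
bravo
charlie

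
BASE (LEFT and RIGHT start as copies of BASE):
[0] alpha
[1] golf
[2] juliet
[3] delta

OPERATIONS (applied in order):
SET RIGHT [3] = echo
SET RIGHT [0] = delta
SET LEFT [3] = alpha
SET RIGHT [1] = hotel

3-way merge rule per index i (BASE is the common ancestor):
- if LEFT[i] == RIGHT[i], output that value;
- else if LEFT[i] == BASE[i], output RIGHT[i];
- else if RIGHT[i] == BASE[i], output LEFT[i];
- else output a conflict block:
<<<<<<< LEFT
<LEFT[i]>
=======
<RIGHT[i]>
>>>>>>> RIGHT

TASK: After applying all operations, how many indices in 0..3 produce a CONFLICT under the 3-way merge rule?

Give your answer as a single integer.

Answer: 1

Derivation:
Final LEFT:  [alpha, golf, juliet, alpha]
Final RIGHT: [delta, hotel, juliet, echo]
i=0: L=alpha=BASE, R=delta -> take RIGHT -> delta
i=1: L=golf=BASE, R=hotel -> take RIGHT -> hotel
i=2: L=juliet R=juliet -> agree -> juliet
i=3: BASE=delta L=alpha R=echo all differ -> CONFLICT
Conflict count: 1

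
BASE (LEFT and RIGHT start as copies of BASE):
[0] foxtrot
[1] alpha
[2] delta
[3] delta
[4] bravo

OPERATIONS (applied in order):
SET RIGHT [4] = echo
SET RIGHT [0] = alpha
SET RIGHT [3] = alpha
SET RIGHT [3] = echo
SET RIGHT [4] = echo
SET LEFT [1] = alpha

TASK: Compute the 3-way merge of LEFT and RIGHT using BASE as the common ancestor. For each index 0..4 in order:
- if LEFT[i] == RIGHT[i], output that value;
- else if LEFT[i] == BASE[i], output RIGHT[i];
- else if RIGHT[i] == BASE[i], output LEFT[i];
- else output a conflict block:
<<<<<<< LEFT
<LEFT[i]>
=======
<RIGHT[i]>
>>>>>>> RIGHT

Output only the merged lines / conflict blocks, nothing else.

Answer: alpha
alpha
delta
echo
echo

Derivation:
Final LEFT:  [foxtrot, alpha, delta, delta, bravo]
Final RIGHT: [alpha, alpha, delta, echo, echo]
i=0: L=foxtrot=BASE, R=alpha -> take RIGHT -> alpha
i=1: L=alpha R=alpha -> agree -> alpha
i=2: L=delta R=delta -> agree -> delta
i=3: L=delta=BASE, R=echo -> take RIGHT -> echo
i=4: L=bravo=BASE, R=echo -> take RIGHT -> echo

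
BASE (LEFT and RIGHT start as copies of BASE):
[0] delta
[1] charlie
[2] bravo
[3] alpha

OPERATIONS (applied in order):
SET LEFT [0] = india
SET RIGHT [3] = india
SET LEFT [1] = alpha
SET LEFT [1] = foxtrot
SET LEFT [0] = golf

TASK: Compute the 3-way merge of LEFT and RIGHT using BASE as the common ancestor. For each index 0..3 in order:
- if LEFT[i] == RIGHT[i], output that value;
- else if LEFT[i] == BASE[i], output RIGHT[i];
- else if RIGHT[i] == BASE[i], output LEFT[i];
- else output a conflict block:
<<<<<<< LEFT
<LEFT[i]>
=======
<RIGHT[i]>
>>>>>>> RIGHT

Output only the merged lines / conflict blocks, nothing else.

Final LEFT:  [golf, foxtrot, bravo, alpha]
Final RIGHT: [delta, charlie, bravo, india]
i=0: L=golf, R=delta=BASE -> take LEFT -> golf
i=1: L=foxtrot, R=charlie=BASE -> take LEFT -> foxtrot
i=2: L=bravo R=bravo -> agree -> bravo
i=3: L=alpha=BASE, R=india -> take RIGHT -> india

Answer: golf
foxtrot
bravo
india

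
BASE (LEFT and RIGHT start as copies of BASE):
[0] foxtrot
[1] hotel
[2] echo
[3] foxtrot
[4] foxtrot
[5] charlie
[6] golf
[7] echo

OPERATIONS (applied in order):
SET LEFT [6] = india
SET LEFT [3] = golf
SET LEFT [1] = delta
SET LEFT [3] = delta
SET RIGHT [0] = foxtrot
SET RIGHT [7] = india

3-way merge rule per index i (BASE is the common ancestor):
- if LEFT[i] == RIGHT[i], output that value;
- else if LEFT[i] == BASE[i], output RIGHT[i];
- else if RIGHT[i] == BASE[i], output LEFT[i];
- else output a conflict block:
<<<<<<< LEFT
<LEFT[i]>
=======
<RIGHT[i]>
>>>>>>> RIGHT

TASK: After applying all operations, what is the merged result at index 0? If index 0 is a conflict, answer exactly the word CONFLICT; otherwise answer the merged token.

Answer: foxtrot

Derivation:
Final LEFT:  [foxtrot, delta, echo, delta, foxtrot, charlie, india, echo]
Final RIGHT: [foxtrot, hotel, echo, foxtrot, foxtrot, charlie, golf, india]
i=0: L=foxtrot R=foxtrot -> agree -> foxtrot
i=1: L=delta, R=hotel=BASE -> take LEFT -> delta
i=2: L=echo R=echo -> agree -> echo
i=3: L=delta, R=foxtrot=BASE -> take LEFT -> delta
i=4: L=foxtrot R=foxtrot -> agree -> foxtrot
i=5: L=charlie R=charlie -> agree -> charlie
i=6: L=india, R=golf=BASE -> take LEFT -> india
i=7: L=echo=BASE, R=india -> take RIGHT -> india
Index 0 -> foxtrot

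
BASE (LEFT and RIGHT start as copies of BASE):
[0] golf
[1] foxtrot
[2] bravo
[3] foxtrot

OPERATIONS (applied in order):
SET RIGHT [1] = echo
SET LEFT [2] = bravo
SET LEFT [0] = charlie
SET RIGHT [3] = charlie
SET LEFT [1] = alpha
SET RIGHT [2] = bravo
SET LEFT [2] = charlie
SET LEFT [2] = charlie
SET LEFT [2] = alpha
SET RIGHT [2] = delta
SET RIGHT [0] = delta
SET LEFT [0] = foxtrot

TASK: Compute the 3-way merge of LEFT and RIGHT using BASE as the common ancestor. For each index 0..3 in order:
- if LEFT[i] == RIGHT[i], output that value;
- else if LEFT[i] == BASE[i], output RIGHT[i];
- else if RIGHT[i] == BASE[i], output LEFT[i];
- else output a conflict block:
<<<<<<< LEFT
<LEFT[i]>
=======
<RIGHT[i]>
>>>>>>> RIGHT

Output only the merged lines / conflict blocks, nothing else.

Final LEFT:  [foxtrot, alpha, alpha, foxtrot]
Final RIGHT: [delta, echo, delta, charlie]
i=0: BASE=golf L=foxtrot R=delta all differ -> CONFLICT
i=1: BASE=foxtrot L=alpha R=echo all differ -> CONFLICT
i=2: BASE=bravo L=alpha R=delta all differ -> CONFLICT
i=3: L=foxtrot=BASE, R=charlie -> take RIGHT -> charlie

Answer: <<<<<<< LEFT
foxtrot
=======
delta
>>>>>>> RIGHT
<<<<<<< LEFT
alpha
=======
echo
>>>>>>> RIGHT
<<<<<<< LEFT
alpha
=======
delta
>>>>>>> RIGHT
charlie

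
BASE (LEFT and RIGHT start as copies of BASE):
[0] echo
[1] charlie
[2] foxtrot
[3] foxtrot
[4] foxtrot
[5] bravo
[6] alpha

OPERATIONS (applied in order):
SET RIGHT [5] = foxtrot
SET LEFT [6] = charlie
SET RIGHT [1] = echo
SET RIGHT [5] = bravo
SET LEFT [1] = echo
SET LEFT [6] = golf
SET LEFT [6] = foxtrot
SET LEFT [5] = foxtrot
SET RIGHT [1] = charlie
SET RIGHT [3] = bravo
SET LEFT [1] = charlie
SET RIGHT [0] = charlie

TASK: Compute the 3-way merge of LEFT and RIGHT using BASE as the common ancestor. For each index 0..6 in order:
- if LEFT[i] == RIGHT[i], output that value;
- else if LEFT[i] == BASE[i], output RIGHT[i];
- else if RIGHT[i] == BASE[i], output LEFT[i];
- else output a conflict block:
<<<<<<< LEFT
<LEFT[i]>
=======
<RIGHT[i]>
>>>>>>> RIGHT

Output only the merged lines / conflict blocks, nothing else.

Final LEFT:  [echo, charlie, foxtrot, foxtrot, foxtrot, foxtrot, foxtrot]
Final RIGHT: [charlie, charlie, foxtrot, bravo, foxtrot, bravo, alpha]
i=0: L=echo=BASE, R=charlie -> take RIGHT -> charlie
i=1: L=charlie R=charlie -> agree -> charlie
i=2: L=foxtrot R=foxtrot -> agree -> foxtrot
i=3: L=foxtrot=BASE, R=bravo -> take RIGHT -> bravo
i=4: L=foxtrot R=foxtrot -> agree -> foxtrot
i=5: L=foxtrot, R=bravo=BASE -> take LEFT -> foxtrot
i=6: L=foxtrot, R=alpha=BASE -> take LEFT -> foxtrot

Answer: charlie
charlie
foxtrot
bravo
foxtrot
foxtrot
foxtrot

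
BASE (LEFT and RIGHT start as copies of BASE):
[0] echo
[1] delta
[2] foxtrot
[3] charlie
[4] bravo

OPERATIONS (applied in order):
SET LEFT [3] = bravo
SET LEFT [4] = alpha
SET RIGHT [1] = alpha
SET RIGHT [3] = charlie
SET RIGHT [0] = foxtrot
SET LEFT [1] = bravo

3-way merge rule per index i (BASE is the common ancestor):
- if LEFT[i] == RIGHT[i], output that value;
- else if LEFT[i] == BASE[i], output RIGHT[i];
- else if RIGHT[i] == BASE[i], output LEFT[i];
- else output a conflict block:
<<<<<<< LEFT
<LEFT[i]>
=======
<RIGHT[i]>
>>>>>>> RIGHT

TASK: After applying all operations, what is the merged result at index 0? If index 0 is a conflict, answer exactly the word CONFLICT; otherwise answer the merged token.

Final LEFT:  [echo, bravo, foxtrot, bravo, alpha]
Final RIGHT: [foxtrot, alpha, foxtrot, charlie, bravo]
i=0: L=echo=BASE, R=foxtrot -> take RIGHT -> foxtrot
i=1: BASE=delta L=bravo R=alpha all differ -> CONFLICT
i=2: L=foxtrot R=foxtrot -> agree -> foxtrot
i=3: L=bravo, R=charlie=BASE -> take LEFT -> bravo
i=4: L=alpha, R=bravo=BASE -> take LEFT -> alpha
Index 0 -> foxtrot

Answer: foxtrot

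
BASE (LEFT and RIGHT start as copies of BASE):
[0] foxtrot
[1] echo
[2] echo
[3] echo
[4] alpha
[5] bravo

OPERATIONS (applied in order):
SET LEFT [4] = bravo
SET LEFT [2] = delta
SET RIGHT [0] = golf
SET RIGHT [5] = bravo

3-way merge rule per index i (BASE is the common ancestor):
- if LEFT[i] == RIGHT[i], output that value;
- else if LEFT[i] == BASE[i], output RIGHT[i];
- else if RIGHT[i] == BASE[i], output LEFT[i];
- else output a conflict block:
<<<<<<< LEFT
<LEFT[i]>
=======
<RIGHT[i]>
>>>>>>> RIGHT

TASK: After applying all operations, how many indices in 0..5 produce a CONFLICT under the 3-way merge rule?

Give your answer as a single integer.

Answer: 0

Derivation:
Final LEFT:  [foxtrot, echo, delta, echo, bravo, bravo]
Final RIGHT: [golf, echo, echo, echo, alpha, bravo]
i=0: L=foxtrot=BASE, R=golf -> take RIGHT -> golf
i=1: L=echo R=echo -> agree -> echo
i=2: L=delta, R=echo=BASE -> take LEFT -> delta
i=3: L=echo R=echo -> agree -> echo
i=4: L=bravo, R=alpha=BASE -> take LEFT -> bravo
i=5: L=bravo R=bravo -> agree -> bravo
Conflict count: 0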